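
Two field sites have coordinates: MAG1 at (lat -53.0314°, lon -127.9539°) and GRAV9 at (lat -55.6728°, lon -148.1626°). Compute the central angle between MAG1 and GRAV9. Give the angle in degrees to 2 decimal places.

12.02°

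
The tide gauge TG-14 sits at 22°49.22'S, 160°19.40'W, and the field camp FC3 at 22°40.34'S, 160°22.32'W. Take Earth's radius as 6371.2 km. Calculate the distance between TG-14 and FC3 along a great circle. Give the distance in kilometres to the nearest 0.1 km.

17.2 km

TG-14: φ = -22.82033°, λ = -160.32333°
FC3: φ = -22.67233°, λ = -160.37200°
Δφ = 0.1480°,  Δλ = -0.0487°
a = sin²(Δφ/2) + cos φ₁ cos φ₂ sin²(Δλ/2) = 0.000002
c = 2·arcsin(√a) = 0.002699 rad = 0.1547°
d = R·c = 6371.2 × 0.002699 = 17.2 km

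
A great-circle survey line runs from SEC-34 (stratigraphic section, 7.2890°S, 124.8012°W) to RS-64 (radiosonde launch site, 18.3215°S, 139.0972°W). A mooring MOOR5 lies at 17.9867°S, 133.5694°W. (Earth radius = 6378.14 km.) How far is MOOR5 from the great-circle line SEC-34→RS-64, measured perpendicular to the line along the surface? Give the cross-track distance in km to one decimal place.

325.5 km

δ₁₃ = central angle SEC-34→MOOR5 = 0.238919 rad  (haversine)
θ₁₃ = bearing SEC-34→MOOR5 = 217.782°,  θ₁₂ = bearing SEC-34→RS-64 = 230.230°
dₓₜ = R·arcsin(sin δ₁₃ · sin(θ₁₃ − θ₁₂)) = 6378.14·arcsin(0.23665·sin(-12.448°)) = -325.507 km
|dₓₜ| = 325.507 km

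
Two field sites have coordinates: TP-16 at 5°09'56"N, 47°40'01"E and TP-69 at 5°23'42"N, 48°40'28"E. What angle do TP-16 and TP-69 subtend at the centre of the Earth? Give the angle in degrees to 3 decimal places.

TP-16: φ = +5.16556°, λ = +47.66694°
TP-69: φ = +5.39500°, λ = +48.67444°
Δφ = 0.2294°,  Δλ = 1.0075°
a = sin²(Δφ/2) + cos φ₁ cos φ₂ sin²(Δλ/2) = 0.000081
c = 2·arcsin(√a) = 0.017962 rad = 1.0291°

1.029°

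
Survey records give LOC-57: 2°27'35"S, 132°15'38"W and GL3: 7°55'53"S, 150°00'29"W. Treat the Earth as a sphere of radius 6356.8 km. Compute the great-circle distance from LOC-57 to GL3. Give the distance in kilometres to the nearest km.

LOC-57: φ = -2.45972°, λ = -132.26056°
GL3: φ = -7.93139°, λ = -150.00806°
Δφ = -5.4717°,  Δλ = -17.7475°
a = sin²(Δφ/2) + cos φ₁ cos φ₂ sin²(Δλ/2) = 0.025824
c = 2·arcsin(√a) = 0.322799 rad = 18.4950°
d = R·c = 6356.8 × 0.322799 = 2052.0 km

2052 km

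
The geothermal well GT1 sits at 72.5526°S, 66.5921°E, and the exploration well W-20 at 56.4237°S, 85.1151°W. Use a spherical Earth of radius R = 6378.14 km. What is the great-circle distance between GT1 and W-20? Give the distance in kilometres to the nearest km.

5516 km

Δφ = 16.1289°,  Δλ = -151.7072°
a = sin²(Δφ/2) + cos φ₁ cos φ₂ sin²(Δλ/2) = 0.175596
c = 2·arcsin(√a) = 0.864779 rad = 49.5482°
d = R·c = 6378.14 × 0.864779 = 5515.7 km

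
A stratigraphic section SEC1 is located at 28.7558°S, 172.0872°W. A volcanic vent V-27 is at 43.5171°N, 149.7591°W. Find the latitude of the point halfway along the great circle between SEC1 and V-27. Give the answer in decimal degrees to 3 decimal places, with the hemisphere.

7.520°N

Bx = cos φ₂ cos Δλ = 0.670798,  By = cos φ₂ sin Δλ = 0.275499
φₘ = atan2(sin φ₁ + sin φ₂, √((cos φ₁ + Bx)² + By²)) = 7.52010°
λₘ = λ₁ + atan2(By, cos φ₁ + Bx) = -161.99254°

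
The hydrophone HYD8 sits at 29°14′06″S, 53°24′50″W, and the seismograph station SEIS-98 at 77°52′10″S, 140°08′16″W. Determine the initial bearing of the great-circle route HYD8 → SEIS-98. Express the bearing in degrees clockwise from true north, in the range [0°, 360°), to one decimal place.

HYD8: φ = -29.23500°, λ = -53.41389°
SEIS-98: φ = -77.86944°, λ = -140.13778°
Δλ = -86.7239°
y = sin Δλ · cos φ₂ = -0.209797
x = cos φ₁ sin φ₂ − sin φ₁ cos φ₂ cos Δλ = -0.847274
θ = atan2(y, x) = -166.0925° → 193.9075° (mod 360°)

193.9°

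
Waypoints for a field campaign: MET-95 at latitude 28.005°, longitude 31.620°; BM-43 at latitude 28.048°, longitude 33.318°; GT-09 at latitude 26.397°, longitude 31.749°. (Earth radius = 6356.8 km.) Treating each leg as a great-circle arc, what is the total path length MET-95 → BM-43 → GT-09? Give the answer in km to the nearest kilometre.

406 km

MET-95→BM-43: c = 0.026171 rad, d = 166.36 km
BM-43→GT-09: c = 0.037726 rad, d = 239.81 km
Total = 166.36 + 239.81 = 406.18 km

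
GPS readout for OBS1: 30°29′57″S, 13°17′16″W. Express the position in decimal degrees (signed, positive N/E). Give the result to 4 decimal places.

lat: 30.4992° S → -30.4992°
lon: 13.2878° W → -13.2878°

-30.4992°, -13.2878°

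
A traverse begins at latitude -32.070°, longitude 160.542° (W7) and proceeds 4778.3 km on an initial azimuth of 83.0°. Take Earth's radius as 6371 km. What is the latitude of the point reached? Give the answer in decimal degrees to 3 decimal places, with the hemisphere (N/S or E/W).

18.548°S

δ = d/R = 4778.3/6371 = 0.750008 rad
φ₂ = arcsin(sin φ₁ cos δ + cos φ₁ sin δ cos θ)
   = arcsin(-0.53095·0.73168 + 0.84740·0.68164·0.12187) = -18.54783°
λ₂ = λ₁ + atan2(sin θ sin δ cos φ₁, cos δ − sin φ₁ sin φ₂) = -153.92691°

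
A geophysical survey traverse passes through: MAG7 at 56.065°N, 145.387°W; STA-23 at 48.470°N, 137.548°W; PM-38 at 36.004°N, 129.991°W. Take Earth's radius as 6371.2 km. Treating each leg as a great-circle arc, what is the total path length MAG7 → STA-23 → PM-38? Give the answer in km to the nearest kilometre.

2515 km

MAG7→STA-23: c = 0.156568 rad, d = 997.52 km
STA-23→PM-38: c = 0.238194 rad, d = 1517.58 km
Total = 997.52 + 1517.58 = 2515.10 km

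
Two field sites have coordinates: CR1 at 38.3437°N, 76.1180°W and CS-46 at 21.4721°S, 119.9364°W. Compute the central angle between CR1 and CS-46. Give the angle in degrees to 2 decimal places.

72.57°

Δφ = -59.8158°,  Δλ = -43.8184°
a = sin²(Δφ/2) + cos φ₁ cos φ₂ sin²(Δλ/2) = 0.350230
c = 2·arcsin(√a) = 1.266585 rad = 72.5700°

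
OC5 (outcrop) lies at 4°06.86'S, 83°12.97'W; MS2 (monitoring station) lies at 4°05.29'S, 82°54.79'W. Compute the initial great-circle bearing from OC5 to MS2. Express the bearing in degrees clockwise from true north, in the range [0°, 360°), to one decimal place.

OC5: φ = -4.11433°, λ = -83.21617°
MS2: φ = -4.08817°, λ = -82.91317°
Δλ = 0.3030°
y = sin Δλ · cos φ₂ = 0.005275
x = cos φ₁ sin φ₂ − sin φ₁ cos φ₂ cos Δλ = 0.000456
θ = atan2(y, x) = 85.0625° → 85.0625° (mod 360°)

85.1°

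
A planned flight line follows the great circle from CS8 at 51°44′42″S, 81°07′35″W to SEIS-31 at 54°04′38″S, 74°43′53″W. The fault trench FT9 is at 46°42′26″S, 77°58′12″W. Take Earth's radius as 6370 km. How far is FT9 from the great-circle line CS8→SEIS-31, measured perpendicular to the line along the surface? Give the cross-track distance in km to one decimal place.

CS8: φ = -51.74500°, λ = -81.12639°
SEIS-31: φ = -54.07722°, λ = -74.73139°
FT9: φ = -46.70722°, λ = -77.97000°
δ₁₃ = central angle CS8→FT9 = 0.094979 rad  (haversine)
θ₁₃ = bearing CS8→FT9 = 23.461°,  θ₁₂ = bearing CS8→SEIS-31 = 123.687°
dₓₜ = R·arcsin(sin δ₁₃ · sin(θ₁₃ − θ₁₂)) = 6370·arcsin(0.09484·sin(-100.226°)) = -595.375 km
|dₓₜ| = 595.375 km

595.4 km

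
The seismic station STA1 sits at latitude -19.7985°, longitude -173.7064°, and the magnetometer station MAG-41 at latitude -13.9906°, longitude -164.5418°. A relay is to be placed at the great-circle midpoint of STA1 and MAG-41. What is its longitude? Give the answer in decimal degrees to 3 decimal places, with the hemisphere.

Bx = cos φ₂ cos Δλ = 0.957949,  By = cos φ₂ sin Δλ = 0.154547
φₘ = atan2(sin φ₁ + sin φ₂, √((cos φ₁ + Bx)² + By²)) = -16.94561°
λₘ = λ₁ + atan2(By, cos φ₁ + Bx) = -169.05335°

169.053°W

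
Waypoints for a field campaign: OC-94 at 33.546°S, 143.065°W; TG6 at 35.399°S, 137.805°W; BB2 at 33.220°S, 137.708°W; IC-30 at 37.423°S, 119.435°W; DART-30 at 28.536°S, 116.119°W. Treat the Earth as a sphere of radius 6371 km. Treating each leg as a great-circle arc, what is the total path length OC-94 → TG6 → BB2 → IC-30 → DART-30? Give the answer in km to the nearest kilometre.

3521 km

OC-94→TG6: c = 0.082289 rad, d = 524.26 km
TG6→BB2: c = 0.038056 rad, d = 242.46 km
BB2→IC-30: c = 0.269861 rad, d = 1719.28 km
IC-30→DART-30: c = 0.162494 rad, d = 1035.25 km
Total = 524.26 + 242.46 + 1719.28 + 1035.25 = 3521.25 km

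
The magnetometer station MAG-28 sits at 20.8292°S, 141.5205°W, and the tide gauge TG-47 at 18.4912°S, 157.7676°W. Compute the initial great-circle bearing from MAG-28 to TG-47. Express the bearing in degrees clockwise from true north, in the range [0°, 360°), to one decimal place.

275.9°

Δλ = -16.2471°
y = sin Δλ · cos φ₂ = -0.265336
x = cos φ₁ sin φ₂ − sin φ₁ cos φ₂ cos Δλ = 0.027327
θ = atan2(y, x) = -84.1198° → 275.8802° (mod 360°)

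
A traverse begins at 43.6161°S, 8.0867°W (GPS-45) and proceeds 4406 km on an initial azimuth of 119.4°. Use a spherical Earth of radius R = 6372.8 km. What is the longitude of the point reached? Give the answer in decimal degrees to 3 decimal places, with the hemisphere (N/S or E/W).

50.307°E

δ = d/R = 4406/6372.8 = 0.691376 rad
φ₂ = arcsin(sin φ₁ cos δ + cos φ₁ sin δ cos θ)
   = arcsin(-0.68982·0.77037 + 0.72398·0.63760·-0.49090) = -49.29023°
λ₂ = λ₁ + atan2(sin θ sin δ cos φ₁, cos δ − sin φ₁ sin φ₂) = 50.30727°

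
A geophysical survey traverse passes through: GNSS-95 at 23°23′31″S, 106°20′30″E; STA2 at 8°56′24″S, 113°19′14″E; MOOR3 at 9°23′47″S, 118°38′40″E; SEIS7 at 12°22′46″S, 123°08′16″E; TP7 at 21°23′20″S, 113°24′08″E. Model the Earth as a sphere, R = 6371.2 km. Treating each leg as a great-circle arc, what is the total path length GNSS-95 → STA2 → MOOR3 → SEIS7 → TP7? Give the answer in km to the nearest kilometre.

GNSS-95: φ = -23.39194°, λ = +106.34167°
STA2: φ = -8.94000°, λ = +113.32056°
MOOR3: φ = -9.39639°, λ = +118.64444°
SEIS7: φ = -12.37944°, λ = +123.13778°
TP7: φ = -21.38889°, λ = +113.40222°
GNSS-95→STA2: c = 0.277877 rad, d = 1770.41 km
STA2→MOOR3: c = 0.092076 rad, d = 586.64 km
MOOR3→SEIS7: c = 0.092951 rad, d = 592.21 km
SEIS7→TP7: c = 0.226025 rad, d = 1440.05 km
Total = 1770.41 + 586.64 + 592.21 + 1440.05 = 4389.31 km

4389 km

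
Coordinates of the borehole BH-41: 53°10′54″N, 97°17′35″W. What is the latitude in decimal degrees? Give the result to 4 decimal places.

53° + 10′/60 + 54″/3600 = 53 + 0.16667 + 0.01500 = 53.1817°

53.1817°N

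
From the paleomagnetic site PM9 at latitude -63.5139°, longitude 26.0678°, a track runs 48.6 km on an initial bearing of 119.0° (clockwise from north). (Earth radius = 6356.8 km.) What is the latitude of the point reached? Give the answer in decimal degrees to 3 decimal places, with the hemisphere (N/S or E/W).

δ = d/R = 48.6/6356.8 = 0.007645 rad
φ₂ = arcsin(sin φ₁ cos δ + cos φ₁ sin δ cos θ)
   = arcsin(-0.89504·0.99997 + 0.44598·0.00765·-0.48481) = -63.72368°
λ₂ = λ₁ + atan2(sin θ sin δ cos φ₁, cos δ − sin φ₁ sin φ₂) = 26.93325°

63.724°S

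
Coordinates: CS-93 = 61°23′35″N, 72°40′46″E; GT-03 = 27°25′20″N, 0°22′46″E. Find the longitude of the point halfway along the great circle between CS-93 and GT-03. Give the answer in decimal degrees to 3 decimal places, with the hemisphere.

CS-93: φ = +61.39306°, λ = +72.67944°
GT-03: φ = +27.42222°, λ = +0.37944°
Bx = cos φ₂ cos Δλ = 0.269871,  By = cos φ₂ sin Δλ = -0.845617
φₘ = atan2(sin φ₁ + sin φ₂, √((cos φ₁ + Bx)² + By²)) = 49.84200°
λₘ = λ₁ + atan2(By, cos φ₁ + Bx) = 24.19959°

24.200°E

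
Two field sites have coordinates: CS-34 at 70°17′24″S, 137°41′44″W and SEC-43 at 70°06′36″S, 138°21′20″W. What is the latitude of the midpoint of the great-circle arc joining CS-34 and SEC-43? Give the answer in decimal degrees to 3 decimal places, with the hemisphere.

70.200°S

CS-34: φ = -70.29000°, λ = -137.69556°
SEC-43: φ = -70.11000°, λ = -138.35556°
Bx = cos φ₂ cos Δλ = 0.340193,  By = cos φ₂ sin Δλ = -0.003919
φₘ = atan2(sin φ₁ + sin φ₂, √((cos φ₁ + Bx)² + By²)) = -70.20030°
λₘ = λ₁ + atan2(By, cos φ₁ + Bx) = -138.02700°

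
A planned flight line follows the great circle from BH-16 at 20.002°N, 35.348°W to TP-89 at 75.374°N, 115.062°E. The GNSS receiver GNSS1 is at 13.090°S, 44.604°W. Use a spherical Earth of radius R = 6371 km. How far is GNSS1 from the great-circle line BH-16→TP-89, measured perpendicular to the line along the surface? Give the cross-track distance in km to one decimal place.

δ₁₃ = central angle BH-16→GNSS1 = 0.599039 rad  (haversine)
θ₁₃ = bearing BH-16→GNSS1 = 196.132°,  θ₁₂ = bearing BH-16→TP-89 = 7.219°
dₓₜ = R·arcsin(sin δ₁₃ · sin(θ₁₃ − θ₁₂)) = 6371·arcsin(0.56385·sin(188.913°)) = -557.267 km
|dₓₜ| = 557.267 km

557.3 km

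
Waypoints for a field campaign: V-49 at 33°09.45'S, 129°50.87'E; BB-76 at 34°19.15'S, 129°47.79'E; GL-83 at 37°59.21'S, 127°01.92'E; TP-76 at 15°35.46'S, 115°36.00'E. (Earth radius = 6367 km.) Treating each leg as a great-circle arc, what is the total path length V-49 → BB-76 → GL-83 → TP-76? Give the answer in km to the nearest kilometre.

V-49: φ = -33.15750°, λ = +129.84783°
BB-76: φ = -34.31917°, λ = +129.79650°
GL-83: φ = -37.98683°, λ = +127.03200°
TP-76: φ = -15.59100°, λ = +115.60000°
V-49→BB-76: c = 0.020289 rad, d = 129.18 km
BB-76→GL-83: c = 0.074927 rad, d = 477.06 km
GL-83→TP-76: c = 0.428686 rad, d = 2729.45 km
Total = 129.18 + 477.06 + 2729.45 = 3335.68 km

3336 km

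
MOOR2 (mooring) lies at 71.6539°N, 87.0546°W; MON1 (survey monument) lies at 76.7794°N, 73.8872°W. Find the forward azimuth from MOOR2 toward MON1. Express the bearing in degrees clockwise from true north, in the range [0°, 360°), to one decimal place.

Δλ = 13.1674°
y = sin Δλ · cos φ₂ = 0.052097
x = cos φ₁ sin φ₂ − sin φ₁ cos φ₂ cos Δλ = 0.095045
θ = atan2(y, x) = 28.7287° → 28.7287° (mod 360°)

28.7°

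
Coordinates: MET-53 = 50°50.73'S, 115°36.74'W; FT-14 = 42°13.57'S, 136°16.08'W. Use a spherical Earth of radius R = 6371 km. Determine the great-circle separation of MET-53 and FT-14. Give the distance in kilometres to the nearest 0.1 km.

MET-53: φ = -50.84550°, λ = -115.61233°
FT-14: φ = -42.22617°, λ = -136.26800°
Δφ = 8.6193°,  Δλ = -20.6557°
a = sin²(Δφ/2) + cos φ₁ cos φ₂ sin²(Δλ/2) = 0.020675
c = 2·arcsin(√a) = 0.288577 rad = 16.5342°
d = R·c = 6371 × 0.288577 = 1838.5 km

1838.5 km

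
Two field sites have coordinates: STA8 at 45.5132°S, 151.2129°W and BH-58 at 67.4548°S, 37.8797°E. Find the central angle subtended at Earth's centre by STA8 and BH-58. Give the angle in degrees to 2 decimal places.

66.82°

Δφ = -21.9416°,  Δλ = -170.9074°
a = sin²(Δφ/2) + cos φ₁ cos φ₂ sin²(Δλ/2) = 0.303203
c = 2·arcsin(√a) = 1.166259 rad = 66.8217°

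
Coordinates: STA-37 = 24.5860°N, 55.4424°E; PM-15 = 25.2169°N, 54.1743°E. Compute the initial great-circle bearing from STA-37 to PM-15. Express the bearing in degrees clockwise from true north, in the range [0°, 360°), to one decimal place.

299.0°

Δλ = -1.2681°
y = sin Δλ · cos φ₂ = -0.020022
x = cos φ₁ sin φ₂ − sin φ₁ cos φ₂ cos Δλ = 0.011103
θ = atan2(y, x) = -60.9890° → 299.0110° (mod 360°)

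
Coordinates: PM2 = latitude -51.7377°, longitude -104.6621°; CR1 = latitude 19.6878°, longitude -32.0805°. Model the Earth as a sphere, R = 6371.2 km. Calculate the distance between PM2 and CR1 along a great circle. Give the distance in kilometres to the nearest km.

10582 km

Δφ = 71.4255°,  Δλ = 72.5816°
a = sin²(Δφ/2) + cos φ₁ cos φ₂ sin²(Δλ/2) = 0.544993
c = 2·arcsin(√a) = 1.660905 rad = 95.1628°
d = R·c = 6371.2 × 1.660905 = 10582.0 km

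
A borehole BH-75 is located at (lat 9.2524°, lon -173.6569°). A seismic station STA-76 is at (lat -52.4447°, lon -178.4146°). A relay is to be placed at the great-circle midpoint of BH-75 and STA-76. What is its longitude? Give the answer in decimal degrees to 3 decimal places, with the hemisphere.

175.473°W

Bx = cos φ₂ cos Δλ = 0.607427,  By = cos φ₂ sin Δλ = -0.050555
φₘ = atan2(sin φ₁ + sin φ₂, √((cos φ₁ + Bx)² + By²)) = -21.61211°
λₘ = λ₁ + atan2(By, cos φ₁ + Bx) = -175.47302°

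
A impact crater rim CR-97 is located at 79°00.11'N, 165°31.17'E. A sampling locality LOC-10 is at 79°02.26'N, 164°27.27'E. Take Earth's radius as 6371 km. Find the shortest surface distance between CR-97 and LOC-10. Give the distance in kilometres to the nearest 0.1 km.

22.9 km

CR-97: φ = +79.00183°, λ = +165.51950°
LOC-10: φ = +79.03767°, λ = +164.45450°
Δφ = 0.0358°,  Δλ = -1.0650°
a = sin²(Δφ/2) + cos φ₁ cos φ₂ sin²(Δλ/2) = 0.000003
c = 2·arcsin(√a) = 0.003595 rad = 0.2060°
d = R·c = 6371 × 0.003595 = 22.9 km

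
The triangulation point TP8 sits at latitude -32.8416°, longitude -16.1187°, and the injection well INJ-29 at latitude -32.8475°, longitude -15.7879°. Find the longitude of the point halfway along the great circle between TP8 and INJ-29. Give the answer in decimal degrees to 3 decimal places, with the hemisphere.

Bx = cos φ₂ cos Δλ = 0.840103,  By = cos φ₂ sin Δλ = 0.004850
φₘ = atan2(sin φ₁ + sin φ₂, √((cos φ₁ + Bx)² + By²)) = -32.84466°
λₘ = λ₁ + atan2(By, cos φ₁ + Bx) = -15.95331°

15.953°W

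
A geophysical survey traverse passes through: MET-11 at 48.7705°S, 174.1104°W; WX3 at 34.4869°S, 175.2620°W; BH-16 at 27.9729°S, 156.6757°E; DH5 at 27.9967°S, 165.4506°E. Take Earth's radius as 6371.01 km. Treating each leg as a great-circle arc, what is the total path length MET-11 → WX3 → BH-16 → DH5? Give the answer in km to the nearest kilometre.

5207 km

MET-11→WX3: c = 0.249740 rad, d = 1591.10 km
WX3→BH-16: c = 0.432399 rad, d = 2754.82 km
BH-16→DH5: c = 0.135215 rad, d = 861.45 km
Total = 1591.10 + 2754.82 + 861.45 = 5207.37 km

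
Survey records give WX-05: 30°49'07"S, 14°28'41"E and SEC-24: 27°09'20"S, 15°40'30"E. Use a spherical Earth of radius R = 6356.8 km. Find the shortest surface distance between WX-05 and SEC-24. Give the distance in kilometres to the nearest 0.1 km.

422.7 km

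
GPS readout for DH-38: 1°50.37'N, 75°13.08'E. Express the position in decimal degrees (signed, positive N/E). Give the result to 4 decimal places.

+1.8395°, +75.2180°

lat: 1.8395° N → +1.8395°
lon: 75.2180° E → +75.2180°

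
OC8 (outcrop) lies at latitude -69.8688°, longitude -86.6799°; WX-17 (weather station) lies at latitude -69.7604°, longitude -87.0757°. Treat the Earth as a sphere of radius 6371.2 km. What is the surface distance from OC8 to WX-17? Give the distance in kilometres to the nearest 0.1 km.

Δφ = 0.1084°,  Δλ = -0.3958°
a = sin²(Δφ/2) + cos φ₁ cos φ₂ sin²(Δλ/2) = 0.000002
c = 2·arcsin(√a) = 0.003043 rad = 0.1744°
d = R·c = 6371.2 × 0.003043 = 19.4 km

19.4 km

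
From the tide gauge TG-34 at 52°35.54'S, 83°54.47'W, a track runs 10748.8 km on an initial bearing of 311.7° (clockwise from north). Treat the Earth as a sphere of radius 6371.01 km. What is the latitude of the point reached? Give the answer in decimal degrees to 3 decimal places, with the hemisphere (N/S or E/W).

29.577°N

TG-34: φ = -52.59233°, λ = -83.90783°
δ = d/R = 10748.8/6371.01 = 1.687142 rad
φ₂ = arcsin(sin φ₁ cos δ + cos φ₁ sin δ cos θ)
   = arcsin(-0.79433·-0.11608 + 0.60748·0.99324·0.66523) = 29.57699°
λ₂ = λ₁ + atan2(sin θ sin δ cos φ₁, cos δ − sin φ₁ sin φ₂) = -142.41478°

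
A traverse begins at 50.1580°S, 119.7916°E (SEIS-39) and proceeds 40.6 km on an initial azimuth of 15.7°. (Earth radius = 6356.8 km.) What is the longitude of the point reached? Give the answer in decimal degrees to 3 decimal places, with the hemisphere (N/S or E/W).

δ = d/R = 40.6/6356.8 = 0.006387 rad
φ₂ = arcsin(sin φ₁ cos δ + cos φ₁ sin δ cos θ)
   = arcsin(-0.76781·0.99998 + 0.64067·0.00639·0.96269) = -49.80561°
λ₂ = λ₁ + atan2(sin θ sin δ cos φ₁, cos δ − sin φ₁ sin φ₂) = 119.94503°

119.945°E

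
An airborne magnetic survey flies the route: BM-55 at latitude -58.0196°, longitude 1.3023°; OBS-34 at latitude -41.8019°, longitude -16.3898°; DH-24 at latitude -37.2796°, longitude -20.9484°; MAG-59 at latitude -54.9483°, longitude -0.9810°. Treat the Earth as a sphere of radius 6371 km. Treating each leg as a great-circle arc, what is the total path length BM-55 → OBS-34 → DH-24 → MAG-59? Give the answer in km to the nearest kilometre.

BM-55→OBS-34: c = 0.343641 rad, d = 2189.34 km
OBS-34→DH-24: c = 0.099938 rad, d = 636.71 km
DH-24→MAG-59: c = 0.388819 rad, d = 2477.17 km
Total = 2189.34 + 636.71 + 2477.17 = 5303.21 km

5303 km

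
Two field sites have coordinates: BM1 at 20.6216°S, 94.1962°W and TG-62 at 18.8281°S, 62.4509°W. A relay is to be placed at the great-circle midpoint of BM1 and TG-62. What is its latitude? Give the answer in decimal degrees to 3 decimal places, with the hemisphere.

Bx = cos φ₂ cos Δλ = 0.804892,  By = cos φ₂ sin Δλ = 0.497991
φₘ = atan2(sin φ₁ + sin φ₂, √((cos φ₁ + Bx)² + By²)) = -20.44310°
λₘ = λ₁ + atan2(By, cos φ₁ + Bx) = -78.23212°

20.443°S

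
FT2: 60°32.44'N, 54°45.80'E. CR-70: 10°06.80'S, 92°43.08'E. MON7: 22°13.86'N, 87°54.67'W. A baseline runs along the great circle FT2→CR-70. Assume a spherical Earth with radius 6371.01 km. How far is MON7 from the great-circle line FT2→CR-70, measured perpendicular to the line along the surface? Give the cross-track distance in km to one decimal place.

477.6 km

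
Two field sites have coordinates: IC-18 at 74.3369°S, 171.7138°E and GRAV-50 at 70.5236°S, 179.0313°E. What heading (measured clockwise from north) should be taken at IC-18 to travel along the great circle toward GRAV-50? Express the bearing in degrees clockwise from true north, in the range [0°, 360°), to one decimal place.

33.6°

Δλ = 7.3175°
y = sin Δλ · cos φ₂ = 0.042467
x = cos φ₁ sin φ₂ − sin φ₁ cos φ₂ cos Δλ = 0.063891
θ = atan2(y, x) = 33.6110° → 33.6110° (mod 360°)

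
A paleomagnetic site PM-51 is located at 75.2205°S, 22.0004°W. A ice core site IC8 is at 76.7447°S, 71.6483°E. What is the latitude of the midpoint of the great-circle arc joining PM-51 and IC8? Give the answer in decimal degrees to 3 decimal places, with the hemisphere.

Bx = cos φ₂ cos Δλ = -0.014592,  By = cos φ₂ sin Δλ = 0.228826
φₘ = atan2(sin φ₁ + sin φ₂, √((cos φ₁ + Bx)² + By²)) = -80.29096°
λₘ = λ₁ + atan2(By, cos φ₁ + Bx) = 21.57372°

80.291°S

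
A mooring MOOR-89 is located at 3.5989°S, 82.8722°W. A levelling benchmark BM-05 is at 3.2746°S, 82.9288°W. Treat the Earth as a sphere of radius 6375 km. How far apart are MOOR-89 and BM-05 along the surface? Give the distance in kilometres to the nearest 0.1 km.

36.6 km

Δφ = 0.3243°,  Δλ = -0.0566°
a = sin²(Δφ/2) + cos φ₁ cos φ₂ sin²(Δλ/2) = 0.000008
c = 2·arcsin(√a) = 0.005745 rad = 0.3292°
d = R·c = 6375 × 0.005745 = 36.6 km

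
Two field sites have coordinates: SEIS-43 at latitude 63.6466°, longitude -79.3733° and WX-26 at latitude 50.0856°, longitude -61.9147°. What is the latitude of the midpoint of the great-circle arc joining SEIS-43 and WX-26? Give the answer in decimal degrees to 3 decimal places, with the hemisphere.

57.161°N

Bx = cos φ₂ cos Δλ = 0.612085,  By = cos φ₂ sin Δλ = 0.192503
φₘ = atan2(sin φ₁ + sin φ₂, √((cos φ₁ + Bx)² + By²)) = 57.16073°
λₘ = λ₁ + atan2(By, cos φ₁ + Bx) = -69.04193°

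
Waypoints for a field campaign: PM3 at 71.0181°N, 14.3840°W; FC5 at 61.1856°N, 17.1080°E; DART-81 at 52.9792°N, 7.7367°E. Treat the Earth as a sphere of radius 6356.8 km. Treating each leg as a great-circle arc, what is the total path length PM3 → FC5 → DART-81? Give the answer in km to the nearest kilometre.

2822 km

PM3→FC5: c = 0.275752 rad, d = 1752.90 km
FC5→DART-81: c = 0.168203 rad, d = 1069.23 km
Total = 1752.90 + 1069.23 = 2822.13 km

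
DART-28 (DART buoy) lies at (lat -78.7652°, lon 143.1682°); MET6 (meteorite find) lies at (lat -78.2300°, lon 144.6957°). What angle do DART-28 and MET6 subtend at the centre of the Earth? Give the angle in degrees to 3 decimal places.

0.616°

Δφ = 0.5352°,  Δλ = 1.5275°
a = sin²(Δφ/2) + cos φ₁ cos φ₂ sin²(Δλ/2) = 0.000029
c = 2·arcsin(√a) = 0.010747 rad = 0.6158°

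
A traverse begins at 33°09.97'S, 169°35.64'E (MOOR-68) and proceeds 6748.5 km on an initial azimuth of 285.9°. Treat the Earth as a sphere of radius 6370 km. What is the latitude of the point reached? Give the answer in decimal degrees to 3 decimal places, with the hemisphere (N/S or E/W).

3.884°S

MOOR-68: φ = -33.16617°, λ = +169.59400°
δ = d/R = 6748.5/6370 = 1.059419 rad
φ₂ = arcsin(sin φ₁ cos δ + cos φ₁ sin δ cos θ)
   = arcsin(-0.54707·0.48938 + 0.83709·0.87207·0.27396) = -3.88383°
λ₂ = λ₁ + atan2(sin θ sin δ cos φ₁, cos δ − sin φ₁ sin φ₂) = 112.38649°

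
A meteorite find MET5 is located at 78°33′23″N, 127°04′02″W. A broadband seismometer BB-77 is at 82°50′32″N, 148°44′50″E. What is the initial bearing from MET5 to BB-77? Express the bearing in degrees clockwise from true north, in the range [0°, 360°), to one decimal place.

326.1°

MET5: φ = +78.55639°, λ = -127.06722°
BB-77: φ = +82.84222°, λ = +148.74722°
Δλ = -84.1856°
y = sin Δλ · cos φ₂ = -0.123961
x = cos φ₁ sin φ₂ − sin φ₁ cos φ₂ cos Δλ = 0.184485
θ = atan2(y, x) = -33.8983° → 326.1017° (mod 360°)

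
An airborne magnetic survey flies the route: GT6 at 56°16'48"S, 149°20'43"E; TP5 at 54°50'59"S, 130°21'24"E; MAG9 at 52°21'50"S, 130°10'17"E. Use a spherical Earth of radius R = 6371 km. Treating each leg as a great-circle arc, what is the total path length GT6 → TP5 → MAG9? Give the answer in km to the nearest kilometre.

GT6: φ = -56.28000°, λ = +149.34528°
TP5: φ = -54.84972°, λ = +130.35667°
MAG9: φ = -52.36389°, λ = +130.17139°
GT6→TP5: c = 0.188445 rad, d = 1200.59 km
TP5→MAG9: c = 0.043428 rad, d = 276.68 km
Total = 1200.59 + 276.68 = 1477.27 km

1477 km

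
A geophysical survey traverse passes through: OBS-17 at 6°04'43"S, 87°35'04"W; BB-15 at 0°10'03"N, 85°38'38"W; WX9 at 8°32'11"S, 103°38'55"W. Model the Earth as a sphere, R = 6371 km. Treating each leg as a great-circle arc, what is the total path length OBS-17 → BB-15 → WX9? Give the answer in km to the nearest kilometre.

OBS-17: φ = -6.07861°, λ = -87.58444°
BB-15: φ = +0.16750°, λ = -85.64389°
WX9: φ = -8.53639°, λ = -103.64861°
OBS-17→BB-15: c = 0.114137 rad, d = 727.17 km
BB-15→WX9: c = 0.347998 rad, d = 2217.09 km
Total = 727.17 + 2217.09 = 2944.26 km

2944 km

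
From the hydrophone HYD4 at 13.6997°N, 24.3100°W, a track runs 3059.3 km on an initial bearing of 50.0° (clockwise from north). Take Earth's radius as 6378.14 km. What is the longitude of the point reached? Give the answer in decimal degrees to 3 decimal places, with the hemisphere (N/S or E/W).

δ = d/R = 3059.3/6378.14 = 0.479654 rad
φ₂ = arcsin(sin φ₁ cos δ + cos φ₁ sin δ cos θ)
   = arcsin(0.23683·0.88715 + 0.97155·0.46147·0.64279) = 29.88741°
λ₂ = λ₁ + atan2(sin θ sin δ cos φ₁, cos δ − sin φ₁ sin φ₂) = -0.24741°

0.247°W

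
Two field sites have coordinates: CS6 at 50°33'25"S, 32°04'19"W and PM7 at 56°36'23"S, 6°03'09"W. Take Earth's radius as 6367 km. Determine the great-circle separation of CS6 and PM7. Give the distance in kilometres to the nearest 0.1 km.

CS6: φ = -50.55694°, λ = -32.07194°
PM7: φ = -56.60639°, λ = -6.05250°
Δφ = -6.0494°,  Δλ = 26.0194°
a = sin²(Δφ/2) + cos φ₁ cos φ₂ sin²(Δλ/2) = 0.020505
c = 2·arcsin(√a) = 0.287376 rad = 16.4654°
d = R·c = 6367 × 0.287376 = 1829.7 km

1829.7 km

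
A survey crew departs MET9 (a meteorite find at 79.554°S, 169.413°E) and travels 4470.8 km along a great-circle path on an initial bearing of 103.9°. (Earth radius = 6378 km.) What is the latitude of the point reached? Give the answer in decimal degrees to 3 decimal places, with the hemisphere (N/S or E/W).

51.228°S

δ = d/R = 4470.8/6378 = 0.700972 rad
φ₂ = arcsin(sin φ₁ cos δ + cos φ₁ sin δ cos θ)
   = arcsin(-0.98343·0.76422 + 0.18131·0.64496·-0.24023) = -51.22774°
λ₂ = λ₁ + atan2(sin θ sin δ cos φ₁, cos δ − sin φ₁ sin φ₂) = -99.32329°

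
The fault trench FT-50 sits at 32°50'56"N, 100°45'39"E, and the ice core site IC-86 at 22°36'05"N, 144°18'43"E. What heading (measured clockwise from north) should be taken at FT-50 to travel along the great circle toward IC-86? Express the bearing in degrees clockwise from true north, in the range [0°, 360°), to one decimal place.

93.6°

FT-50: φ = +32.84889°, λ = +100.76083°
IC-86: φ = +22.60139°, λ = +144.31194°
Δλ = 43.5511°
y = sin Δλ · cos φ₂ = 0.636087
x = cos φ₁ sin φ₂ − sin φ₁ cos φ₂ cos Δλ = -0.040069
θ = atan2(y, x) = 93.6045° → 93.6045° (mod 360°)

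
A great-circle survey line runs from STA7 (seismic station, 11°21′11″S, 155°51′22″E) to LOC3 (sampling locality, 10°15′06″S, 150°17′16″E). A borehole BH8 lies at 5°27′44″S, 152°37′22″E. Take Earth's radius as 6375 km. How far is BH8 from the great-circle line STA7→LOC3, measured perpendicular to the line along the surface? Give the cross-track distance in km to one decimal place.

STA7: φ = -11.35306°, λ = +155.85611°
LOC3: φ = -10.25167°, λ = +150.28778°
BH8: φ = -5.46222°, λ = +152.62278°
δ₁₃ = central angle STA7→BH8 = 0.116980 rad  (haversine)
θ₁₃ = bearing STA7→BH8 = 331.245°,  θ₁₂ = bearing STA7→LOC3 = 280.854°
dₓₜ = R·arcsin(sin δ₁₃ · sin(θ₁₃ − θ₁₂)) = 6375·arcsin(0.11671·sin(50.391°)) = 574.005 km
|dₓₜ| = 574.005 km

574.0 km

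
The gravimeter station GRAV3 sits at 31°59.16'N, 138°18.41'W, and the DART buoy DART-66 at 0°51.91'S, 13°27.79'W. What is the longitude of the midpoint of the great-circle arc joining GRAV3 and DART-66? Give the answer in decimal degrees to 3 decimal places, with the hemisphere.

66.953°W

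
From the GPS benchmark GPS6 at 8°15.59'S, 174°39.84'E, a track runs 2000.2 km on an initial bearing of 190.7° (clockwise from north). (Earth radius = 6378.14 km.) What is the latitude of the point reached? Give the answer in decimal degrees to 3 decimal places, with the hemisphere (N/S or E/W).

GPS6: φ = -8.25983°, λ = +174.66400°
δ = d/R = 2000.2/6378.14 = 0.313602 rad
φ₂ = arcsin(sin φ₁ cos δ + cos φ₁ sin δ cos θ)
   = arcsin(-0.14366·0.95123 + 0.98963·0.30849·-0.98261) = -25.88938°
λ₂ = λ₁ + atan2(sin θ sin δ cos φ₁, cos δ − sin φ₁ sin φ₂) = 171.01378°

25.889°S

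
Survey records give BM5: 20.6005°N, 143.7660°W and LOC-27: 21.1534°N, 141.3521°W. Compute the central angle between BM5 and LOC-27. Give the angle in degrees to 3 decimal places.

2.322°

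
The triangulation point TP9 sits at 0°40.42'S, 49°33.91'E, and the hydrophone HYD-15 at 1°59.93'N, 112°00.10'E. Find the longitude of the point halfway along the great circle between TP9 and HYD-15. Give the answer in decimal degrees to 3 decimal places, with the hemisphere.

TP9: φ = -0.67367°, λ = +49.56517°
HYD-15: φ = +1.99883°, λ = +112.00167°
Bx = cos φ₂ cos Δλ = 0.462450,  By = cos φ₂ sin Δλ = 0.885959
φₘ = atan2(sin φ₁ + sin φ₂, √((cos φ₁ + Bx)² + By²)) = 0.77476°
λₘ = λ₁ + atan2(By, cos φ₁ + Bx) = 80.77405°

80.774°E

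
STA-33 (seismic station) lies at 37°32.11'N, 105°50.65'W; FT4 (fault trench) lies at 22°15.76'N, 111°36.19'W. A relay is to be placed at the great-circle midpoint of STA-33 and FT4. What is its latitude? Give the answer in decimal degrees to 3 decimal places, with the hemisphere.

STA-33: φ = +37.53517°, λ = -105.84417°
FT4: φ = +22.26267°, λ = -111.60317°
Bx = cos φ₂ cos Δλ = 0.920786,  By = cos φ₂ sin Δλ = -0.092864
φₘ = atan2(sin φ₁ + sin φ₂, √((cos φ₁ + Bx)² + By²)) = 29.93002°
λₘ = λ₁ + atan2(By, cos φ₁ + Bx) = -108.94584°

29.930°N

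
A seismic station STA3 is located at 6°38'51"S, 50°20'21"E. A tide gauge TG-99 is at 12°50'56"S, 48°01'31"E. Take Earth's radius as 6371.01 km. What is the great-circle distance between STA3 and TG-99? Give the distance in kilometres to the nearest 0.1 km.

734.7 km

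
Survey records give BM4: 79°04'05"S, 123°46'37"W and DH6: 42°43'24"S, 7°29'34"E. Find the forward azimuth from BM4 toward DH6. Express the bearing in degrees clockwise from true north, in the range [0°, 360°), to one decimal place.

137.6°

BM4: φ = -79.06806°, λ = -123.77694°
DH6: φ = -42.72333°, λ = +7.49278°
Δλ = 131.2697°
y = sin Δλ · cos φ₂ = 0.552164
x = cos φ₁ sin φ₂ − sin φ₁ cos φ₂ cos Δλ = -0.604442
θ = atan2(y, x) = 137.5880° → 137.5880° (mod 360°)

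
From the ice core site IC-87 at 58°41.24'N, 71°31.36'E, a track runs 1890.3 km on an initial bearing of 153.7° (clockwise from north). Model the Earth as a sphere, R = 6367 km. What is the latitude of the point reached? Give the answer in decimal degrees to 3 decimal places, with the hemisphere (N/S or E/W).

42.896°N

IC-87: φ = +58.68733°, λ = +71.52267°
δ = d/R = 1890.3/6367 = 0.296890 rad
φ₂ = arcsin(sin φ₁ cos δ + cos φ₁ sin δ cos θ)
   = arcsin(0.85434·0.95625 + 0.51971·0.29255·-0.89649) = 42.89569°
λ₂ = λ₁ + atan2(sin θ sin δ cos φ₁, cos δ − sin φ₁ sin φ₂) = 81.71379°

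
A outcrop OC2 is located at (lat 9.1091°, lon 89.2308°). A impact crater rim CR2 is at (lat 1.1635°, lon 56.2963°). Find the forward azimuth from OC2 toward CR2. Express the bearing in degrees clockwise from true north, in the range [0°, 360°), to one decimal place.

Δλ = -32.9345°
y = sin Δλ · cos φ₂ = -0.543568
x = cos φ₁ sin φ₂ − sin φ₁ cos φ₂ cos Δλ = -0.112796
θ = atan2(y, x) = -101.7231° → 258.2769° (mod 360°)

258.3°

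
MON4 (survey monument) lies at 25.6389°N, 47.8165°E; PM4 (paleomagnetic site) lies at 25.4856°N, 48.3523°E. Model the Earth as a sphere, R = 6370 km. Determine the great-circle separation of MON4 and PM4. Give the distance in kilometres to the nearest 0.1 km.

Δφ = -0.1533°,  Δλ = 0.5358°
a = sin²(Δφ/2) + cos φ₁ cos φ₂ sin²(Δλ/2) = 0.000020
c = 2·arcsin(√a) = 0.008850 rad = 0.5071°
d = R·c = 6370 × 0.008850 = 56.4 km

56.4 km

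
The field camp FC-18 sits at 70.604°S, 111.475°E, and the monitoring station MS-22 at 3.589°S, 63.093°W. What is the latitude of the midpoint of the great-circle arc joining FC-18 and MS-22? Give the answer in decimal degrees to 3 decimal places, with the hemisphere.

Bx = cos φ₂ cos Δλ = -0.993557,  By = cos φ₂ sin Δλ = -0.094479
φₘ = atan2(sin φ₁ + sin φ₂, √((cos φ₁ + Bx)² + By²)) = -56.40422°
λₘ = λ₁ + atan2(By, cos φ₁ + Bx) = -60.39624°

56.404°S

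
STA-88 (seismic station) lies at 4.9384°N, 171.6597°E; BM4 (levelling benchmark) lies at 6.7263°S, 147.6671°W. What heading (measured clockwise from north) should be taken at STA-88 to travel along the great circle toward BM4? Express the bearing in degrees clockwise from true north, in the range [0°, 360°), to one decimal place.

105.7°

Δλ = 40.6732°
y = sin Δλ · cos φ₂ = 0.647258
x = cos φ₁ sin φ₂ − sin φ₁ cos φ₂ cos Δλ = -0.181532
θ = atan2(y, x) = 105.6669° → 105.6669° (mod 360°)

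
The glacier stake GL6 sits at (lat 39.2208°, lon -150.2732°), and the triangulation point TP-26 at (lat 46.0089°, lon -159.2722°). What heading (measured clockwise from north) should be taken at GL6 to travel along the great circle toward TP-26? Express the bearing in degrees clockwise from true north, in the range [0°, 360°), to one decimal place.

318.7°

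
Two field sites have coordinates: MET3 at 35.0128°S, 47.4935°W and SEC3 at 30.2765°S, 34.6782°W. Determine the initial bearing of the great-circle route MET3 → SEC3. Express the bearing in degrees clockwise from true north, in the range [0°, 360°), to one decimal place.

Δλ = 12.8153°
y = sin Δλ · cos φ₂ = 0.191555
x = cos φ₁ sin φ₂ − sin φ₁ cos φ₂ cos Δλ = 0.070227
θ = atan2(y, x) = 69.8662° → 69.8662° (mod 360°)

69.9°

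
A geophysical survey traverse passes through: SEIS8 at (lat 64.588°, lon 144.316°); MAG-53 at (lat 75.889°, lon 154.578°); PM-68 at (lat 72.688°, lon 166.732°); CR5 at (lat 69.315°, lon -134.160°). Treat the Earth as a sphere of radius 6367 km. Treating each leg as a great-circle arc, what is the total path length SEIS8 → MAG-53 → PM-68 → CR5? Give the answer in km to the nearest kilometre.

SEIS8→MAG-53: c = 0.205605 rad, d = 1309.09 km
MAG-53→PM-68: c = 0.079851 rad, d = 508.41 km
PM-68→CR5: c = 0.326651 rad, d = 2079.79 km
Total = 1309.09 + 508.41 + 2079.79 = 3897.28 km

3897 km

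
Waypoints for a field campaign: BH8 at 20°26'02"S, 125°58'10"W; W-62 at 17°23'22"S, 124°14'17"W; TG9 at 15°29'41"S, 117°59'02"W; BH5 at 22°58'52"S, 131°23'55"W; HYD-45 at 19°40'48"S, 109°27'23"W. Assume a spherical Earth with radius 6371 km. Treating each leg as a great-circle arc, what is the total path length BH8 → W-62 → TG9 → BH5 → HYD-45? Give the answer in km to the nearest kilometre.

5018 km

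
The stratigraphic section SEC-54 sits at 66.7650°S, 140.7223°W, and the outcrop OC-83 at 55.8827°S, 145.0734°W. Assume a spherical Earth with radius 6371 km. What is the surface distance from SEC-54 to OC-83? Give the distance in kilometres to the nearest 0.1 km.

1231.4 km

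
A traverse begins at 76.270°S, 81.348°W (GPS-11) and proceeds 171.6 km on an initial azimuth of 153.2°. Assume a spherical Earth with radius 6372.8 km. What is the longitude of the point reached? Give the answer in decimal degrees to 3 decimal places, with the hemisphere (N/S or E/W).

78.100°W

δ = d/R = 171.6/6372.8 = 0.026927 rad
φ₂ = arcsin(sin φ₁ cos δ + cos φ₁ sin δ cos θ)
   = arcsin(-0.97142·0.99964 + 0.23735·0.02692·-0.89259) = -77.62789°
λ₂ = λ₁ + atan2(sin θ sin δ cos φ₁, cos δ − sin φ₁ sin φ₂) = -78.10006°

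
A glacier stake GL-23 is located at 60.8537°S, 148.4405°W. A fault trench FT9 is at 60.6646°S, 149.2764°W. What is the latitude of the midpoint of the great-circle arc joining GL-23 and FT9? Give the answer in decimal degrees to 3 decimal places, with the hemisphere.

Bx = cos φ₂ cos Δλ = 0.489869,  By = cos φ₂ sin Δλ = -0.007147
φₘ = atan2(sin φ₁ + sin φ₂, √((cos φ₁ + Bx)² + By²)) = -60.75980°
λₘ = λ₁ + atan2(By, cos φ₁ + Bx) = -148.85968°

60.760°S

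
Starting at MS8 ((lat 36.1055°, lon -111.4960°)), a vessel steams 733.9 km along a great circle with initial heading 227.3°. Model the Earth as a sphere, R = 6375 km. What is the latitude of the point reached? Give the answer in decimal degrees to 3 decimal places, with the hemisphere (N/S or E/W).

31.496°N

δ = d/R = 733.9/6375 = 0.115122 rad
φ₂ = arcsin(sin φ₁ cos δ + cos φ₁ sin δ cos θ)
   = arcsin(0.58927·0.99338 + 0.80793·0.11487·-0.67816) = 31.49584°
λ₂ = λ₁ + atan2(sin θ sin δ cos φ₁, cos δ − sin φ₁ sin φ₂) = -117.17777°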